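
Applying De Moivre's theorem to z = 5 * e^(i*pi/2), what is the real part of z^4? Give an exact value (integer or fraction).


Step 1: By De Moivre's theorem, z^4 = 5^4 * e^(i*4*pi/2) = 625 * (cos(2*pi) + i*sin(2*pi))
Step 2: |z|^4 = 5^4 = 625
Step 3: Reduce the angle mod 2*pi: 2*pi - 2*pi = 0
Step 4: cos(0) = 1
Step 5: Re(z^4) = 625 * 1 = 625

625


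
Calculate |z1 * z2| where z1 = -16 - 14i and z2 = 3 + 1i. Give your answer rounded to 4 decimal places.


Step 1: |z1| = sqrt((-16)^2 + (-14)^2) = sqrt(452)
Step 2: |z2| = sqrt(3^2 + 1^2) = sqrt(10)
Step 3: |z1*z2| = |z1|*|z2| = sqrt(452) * sqrt(10) = sqrt(452 * 10) = sqrt(4520)
Step 4: = 67.2309

67.2309


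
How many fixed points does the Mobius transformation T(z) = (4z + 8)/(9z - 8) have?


Step 1: Fixed points satisfy T(z) = z
Step 2: 9z^2 - 12z - 8 = 0
Step 3: Discriminant = (-12)^2 - 4*9*(-8) = 432
Step 4: Number of fixed points = 2

2


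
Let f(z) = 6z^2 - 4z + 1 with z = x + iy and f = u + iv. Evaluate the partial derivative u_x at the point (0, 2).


Step 1: f(z) = 6(x+iy)^2 - 4(x+iy) + 1
Step 2: u = 6(x^2 - y^2) - 4x + 1
Step 3: u_x = 12x - 4
Step 4: At (0, 2): u_x = 0 - 4 = -4

-4


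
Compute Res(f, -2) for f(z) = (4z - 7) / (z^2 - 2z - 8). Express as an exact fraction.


Step 1: Q(z) = z^2 - 2z - 8 = (z + 2)(z - 4)
Step 2: Q'(z) = 2z - 2
Step 3: Q'(-2) = -6, P(-2) = -15
Step 4: Res = P(-2)/Q'(-2) = -15/(-6) = 5/2

5/2


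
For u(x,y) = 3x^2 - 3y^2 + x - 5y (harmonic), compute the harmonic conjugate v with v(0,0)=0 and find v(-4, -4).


Step 1: v_x = -u_y = 6y + 5
Step 2: v_y = u_x = 6x + 1
Step 3: v = 6xy + 5x + y + C
Step 4: v(0,0) = 0 => C = 0
Step 5: v(-4, -4) = 72

72


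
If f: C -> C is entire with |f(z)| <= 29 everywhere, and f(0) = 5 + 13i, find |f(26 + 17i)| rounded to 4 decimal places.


Step 1: By Liouville's theorem, a bounded entire function is constant.
Step 2: f(z) = f(0) = 5 + 13i for all z.
Step 3: |f(w)| = |5 + 13i| = sqrt(25 + 169)
Step 4: = 13.9284

13.9284


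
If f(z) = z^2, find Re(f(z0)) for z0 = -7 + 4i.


Step 1: z0 = -7 + 4i
Step 2: z0^2 = (-7)^2 - 4^2 - 56i
Step 3: real part = 49 - 16 = 33

33


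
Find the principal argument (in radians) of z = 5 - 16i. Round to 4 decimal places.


Step 1: z = 5 - 16i
Step 2: arg(z) = atan2(-16, 5)
Step 3: arg(z) = -1.2679

-1.2679


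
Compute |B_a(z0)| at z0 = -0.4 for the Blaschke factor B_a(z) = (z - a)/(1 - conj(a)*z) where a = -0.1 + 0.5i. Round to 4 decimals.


Step 1: Numerator z0 - a = -0.4 - (-0.1 + 0.5i) = -0.3 - 0.5i
Step 2: Denominator 1 - conj(a)*z0 = 1 - (-0.1 - 0.5i)*(-0.4) = 0.96 - 0.2i
Step 3: |z0 - a|^2 = (-0.3)^2 + (-0.5)^2 = 0.34; |1 - conj(a)*z0|^2 = 0.96^2 + (-0.2)^2 = 0.9616
Step 4: |B_a(-0.4)| = sqrt(0.34 / 0.9616) = sqrt(0.353577)
Step 5: = 0.5946

0.5946


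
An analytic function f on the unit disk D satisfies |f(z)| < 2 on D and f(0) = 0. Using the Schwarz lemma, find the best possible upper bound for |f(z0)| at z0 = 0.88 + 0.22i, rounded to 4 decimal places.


Step 1: g = f/2 maps D -> D with g(0) = 0, so by the Schwarz lemma |g(z)| <= |z|, i.e. |f(z)| <= 2|z|; this is sharp (f(z) = 2z).
Step 2: |z0|^2 = 0.88^2 + 0.22^2 = 0.8228
Step 3: |z0| = sqrt(0.8228) = 0.907083
Step 4: Best bound = 2 * |z0| = 2 * 0.907083 = 1.8142

1.8142


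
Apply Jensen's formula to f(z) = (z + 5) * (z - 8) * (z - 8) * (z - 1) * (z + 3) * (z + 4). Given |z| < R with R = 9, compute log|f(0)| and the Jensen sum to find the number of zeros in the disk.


Jensen's formula: (1/2pi)*integral log|f(Re^it)|dt = log|f(0)| + sum_{|a_k|<R} log(R/|a_k|)
Step 1: f(0) = 5 * (-8) * (-8) * (-1) * 3 * 4 = -3840
Step 2: log|f(0)| = log|-5| + log|8| + log|8| + log|1| + log|-3| + log|-4| = 8.2532
Step 3: Zeros inside |z| < 9: -5, 8, 8, 1, -3, -4
Step 4: Jensen sum = log(9/5) + log(9/8) + log(9/8) + log(9/1) + log(9/3) + log(9/4) = 4.9301
Step 5: n(R) = number of terms in the Jensen sum = count of zeros inside |z| < 9 = 6

6


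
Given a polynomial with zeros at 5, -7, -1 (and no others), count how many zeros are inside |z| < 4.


Step 1: Check each root:
  z = 5: |5| = 5 >= 4
  z = -7: |-7| = 7 >= 4
  z = -1: |-1| = 1 < 4
Step 2: Count = 1

1


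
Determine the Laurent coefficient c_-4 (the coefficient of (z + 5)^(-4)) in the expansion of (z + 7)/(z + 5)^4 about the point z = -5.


Step 1: Write the numerator in powers of (z + 5): z + 7 = (z + 5) + (1*(-5) + 7) = (z + 5) + 2
Step 2: Divide by (z + 5)^4: f(z) = 2(z + 5)^(-4) + (z + 5)^(-3)
Step 3: This finite sum is the Laurent series of f about z = -5.
Step 4: Coefficient of (z + 5)^(-4) = 1*(-5) + 7 = 2

2


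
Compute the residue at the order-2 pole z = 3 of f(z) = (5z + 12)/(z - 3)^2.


Step 1: Pole of order 2 at z = 3
Step 2: Res = lim d/dz [(z - 3)^2 * f(z)] as z -> 3
Step 3: (z - 3)^2 * f(z) = 5z + 12
Step 4: d/dz[5z + 12] = 5

5


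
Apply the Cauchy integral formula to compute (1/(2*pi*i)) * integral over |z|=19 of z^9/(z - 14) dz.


Step 1: f(z) = z^9, a = 14 is inside |z| = 19
Step 2: By Cauchy integral formula: (1/(2pi*i)) * integral = f(a)
Step 3: f(14) = 14^9 = 20661046784

20661046784


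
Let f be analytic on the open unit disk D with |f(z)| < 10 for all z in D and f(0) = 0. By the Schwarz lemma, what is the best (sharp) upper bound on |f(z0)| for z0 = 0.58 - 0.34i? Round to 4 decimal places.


Step 1: g = f/10 maps D -> D with g(0) = 0, so by the Schwarz lemma |g(z)| <= |z|, i.e. |f(z)| <= 10|z|; this is sharp (f(z) = 10z).
Step 2: |z0|^2 = 0.58^2 + (-0.34)^2 = 0.452
Step 3: |z0| = sqrt(0.452) = 0.672309
Step 4: Best bound = 10 * |z0| = 10 * 0.672309 = 6.7231

6.7231


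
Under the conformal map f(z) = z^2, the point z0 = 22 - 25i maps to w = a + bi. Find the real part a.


Step 1: z0 = 22 - 25i
Step 2: z0^2 = 22^2 - (-25)^2 - 1100i
Step 3: real part = 484 - 625 = -141

-141


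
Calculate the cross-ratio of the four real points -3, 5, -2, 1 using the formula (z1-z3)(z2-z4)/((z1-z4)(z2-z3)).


Step 1: (z1-z3)(z2-z4) = (-1) * 4 = -4
Step 2: (z1-z4)(z2-z3) = (-4) * 7 = -28
Step 3: Cross-ratio = 4/28 = 1/7

1/7


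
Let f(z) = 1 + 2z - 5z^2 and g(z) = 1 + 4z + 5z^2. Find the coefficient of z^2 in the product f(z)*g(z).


Step 1: z^2 term in f*g comes from: (1)*(5z^2) + (2z)*(4z) + (-5z^2)*(1)
Step 2: = 5 + 8 - 5
Step 3: = 8

8


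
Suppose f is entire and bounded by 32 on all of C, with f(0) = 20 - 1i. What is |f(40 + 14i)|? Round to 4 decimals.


Step 1: By Liouville's theorem, a bounded entire function is constant.
Step 2: f(z) = f(0) = 20 - 1i for all z.
Step 3: |f(w)| = |20 - 1i| = sqrt(400 + 1)
Step 4: = 20.025

20.025


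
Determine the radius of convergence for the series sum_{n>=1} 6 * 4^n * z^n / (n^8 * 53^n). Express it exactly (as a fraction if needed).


Step 1: General term a_n = 6 * 4^n / (n^8 * 53^n)
Step 2: By the root test, |a_n|^(1/n) = 6^(1/n) * 4 / (n^(8/n) * 53) -> 4/53 as n -> infinity (since 6^(1/n) -> 1 and n^(8/n) -> 1)
Step 3: R = 1/lim|a_n|^(1/n) = 53/4

53/4


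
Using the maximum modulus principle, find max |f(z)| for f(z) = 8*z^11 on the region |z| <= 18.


Step 1: On |z| = 18, |f(z)| = 8 * |z|^11 = 8 * 18^11
Step 2: By maximum modulus principle, maximum is on boundary.
Step 3: Maximum = 8 * 64268410079232 = 514147280633856

514147280633856


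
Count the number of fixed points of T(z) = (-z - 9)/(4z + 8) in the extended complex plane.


Step 1: Fixed points satisfy T(z) = z
Step 2: 4z^2 + 9z + 9 = 0
Step 3: Discriminant = 9^2 - 4*4*9 = -63
Step 4: Number of fixed points = 2

2


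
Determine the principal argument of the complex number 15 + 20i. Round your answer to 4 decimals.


Step 1: z = 15 + 20i
Step 2: arg(z) = atan2(20, 15)
Step 3: arg(z) = 0.9273

0.9273


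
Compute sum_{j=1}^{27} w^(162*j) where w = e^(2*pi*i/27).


Step 1: The sum sum_{j=1}^{n} w^(k*j) equals n if n | k, else 0.
Step 2: Here n = 27, k = 162
Step 3: Does n divide k? 27 | 162 -> True
Step 4: Sum = 27

27


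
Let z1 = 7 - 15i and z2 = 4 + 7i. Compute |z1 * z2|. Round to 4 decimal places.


Step 1: |z1| = sqrt(7^2 + (-15)^2) = sqrt(274)
Step 2: |z2| = sqrt(4^2 + 7^2) = sqrt(65)
Step 3: |z1*z2| = |z1|*|z2| = sqrt(274) * sqrt(65) = sqrt(274 * 65) = sqrt(17810)
Step 4: = 133.4541

133.4541


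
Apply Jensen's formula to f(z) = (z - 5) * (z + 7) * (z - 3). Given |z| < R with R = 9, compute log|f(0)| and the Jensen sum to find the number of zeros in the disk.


Jensen's formula: (1/2pi)*integral log|f(Re^it)|dt = log|f(0)| + sum_{|a_k|<R} log(R/|a_k|)
Step 1: f(0) = (-5) * 7 * (-3) = 105
Step 2: log|f(0)| = log|5| + log|-7| + log|3| = 4.654
Step 3: Zeros inside |z| < 9: 5, -7, 3
Step 4: Jensen sum = log(9/5) + log(9/7) + log(9/3) = 1.9377
Step 5: n(R) = number of terms in the Jensen sum = count of zeros inside |z| < 9 = 3

3


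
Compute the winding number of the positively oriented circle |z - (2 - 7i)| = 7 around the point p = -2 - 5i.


Step 1: Center c = (2, -7), radius = 7
Step 2: |p - c|^2 = (-4)^2 + 2^2 = 20
Step 3: r^2 = 49
Step 4: |p-c| < r so winding number = 1

1


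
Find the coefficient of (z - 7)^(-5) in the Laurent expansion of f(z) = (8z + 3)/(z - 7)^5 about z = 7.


Step 1: Write the numerator in powers of (z - 7): 8z + 3 = 8(z - 7) + (8*7 + 3) = 8(z - 7) + 59
Step 2: Divide by (z - 7)^5: f(z) = 59(z - 7)^(-5) + 8(z - 7)^(-4)
Step 3: This finite sum is the Laurent series of f about z = 7.
Step 4: Coefficient of (z - 7)^(-5) = 8*7 + 3 = 59

59


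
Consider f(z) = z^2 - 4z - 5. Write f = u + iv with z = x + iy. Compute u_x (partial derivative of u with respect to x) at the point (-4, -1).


Step 1: f(z) = (x+iy)^2 - 4(x+iy) - 5
Step 2: u = (x^2 - y^2) - 4x - 5
Step 3: u_x = 2x - 4
Step 4: At (-4, -1): u_x = -8 - 4 = -12

-12


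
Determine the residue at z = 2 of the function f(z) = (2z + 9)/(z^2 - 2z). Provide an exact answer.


Step 1: Q(z) = z^2 - 2z = (z - 2)(z)
Step 2: Q'(z) = 2z - 2
Step 3: Q'(2) = 2, P(2) = 13
Step 4: Res = P(2)/Q'(2) = 13/2 = 13/2

13/2


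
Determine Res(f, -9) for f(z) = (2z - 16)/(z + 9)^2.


Step 1: Pole of order 2 at z = -9
Step 2: Res = lim d/dz [(z + 9)^2 * f(z)] as z -> -9
Step 3: (z + 9)^2 * f(z) = 2z - 16
Step 4: d/dz[2z - 16] = 2

2


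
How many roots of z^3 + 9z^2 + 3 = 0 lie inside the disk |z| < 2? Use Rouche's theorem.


Step 1: On |z| = 2 the three terms have sizes |z^3| = 2^3 = 8, |9z^2| = 9*2^2 = 36, |3| = 3
Step 2: The dominant term is g(z) = 9z^2; let h(z) = z^3 + 3 so f = g + h
Step 3: On |z| = 2: |g| = 36 and |h| <= 8 + 3 = 11
Step 4: Since 36 > 11, |h| < |g| on |z| = 2, so by Rouche f has the same number of zeros as g inside |z| < 2
Step 5: g(z) = 9z^2 has 2 zeros (at the origin, multiplicity 2) inside |z| < 2. Answer = 2

2


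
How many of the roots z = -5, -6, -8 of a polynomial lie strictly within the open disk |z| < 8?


Step 1: Check each root:
  z = -5: |-5| = 5 < 8
  z = -6: |-6| = 6 < 8
  z = -8: |-8| = 8 >= 8
Step 2: Count = 2

2


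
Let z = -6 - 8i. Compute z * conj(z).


Step 1: conj(z) = -6 + 8i
Step 2: z * conj(z) = (-6)^2 + (-8)^2
Step 3: = 36 + 64 = 100

100


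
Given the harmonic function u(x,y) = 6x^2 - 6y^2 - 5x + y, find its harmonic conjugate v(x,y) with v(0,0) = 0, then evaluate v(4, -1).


Step 1: v_x = -u_y = 12y - 1
Step 2: v_y = u_x = 12x - 5
Step 3: v = 12xy - x - 5y + C
Step 4: v(0,0) = 0 => C = 0
Step 5: v(4, -1) = -47

-47


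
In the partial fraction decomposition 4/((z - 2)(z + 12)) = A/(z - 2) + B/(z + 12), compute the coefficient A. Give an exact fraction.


Step 1: Multiply both sides by (z - 2) and set z = 2
Step 2: A = 4 / (2 + 12)
Step 3: A = 4 / 14
Step 4: A = 2/7

2/7


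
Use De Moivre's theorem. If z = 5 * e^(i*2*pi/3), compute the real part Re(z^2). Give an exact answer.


Step 1: By De Moivre's theorem, z^2 = 5^2 * e^(i*2*2*pi/3) = 25 * (cos(4*pi/3) + i*sin(4*pi/3))
Step 2: |z|^2 = 5^2 = 25
Step 3: The angle 4*pi/3 already lies in [0, 2*pi)
Step 4: cos(4*pi/3) = -1/2
Step 5: Re(z^2) = 25 * (-1/2) = -25/2

-25/2


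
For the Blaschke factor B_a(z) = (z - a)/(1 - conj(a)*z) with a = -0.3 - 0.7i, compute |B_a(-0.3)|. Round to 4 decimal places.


Step 1: Numerator z0 - a = -0.3 - (-0.3 - 0.7i) = 0 + 0.7i
Step 2: Denominator 1 - conj(a)*z0 = 1 - (-0.3 + 0.7i)*(-0.3) = 0.91 + 0.21i
Step 3: |z0 - a|^2 = 0^2 + 0.7^2 = 0.49; |1 - conj(a)*z0|^2 = 0.91^2 + 0.21^2 = 0.8722
Step 4: |B_a(-0.3)| = sqrt(0.49 / 0.8722) = sqrt(0.561798)
Step 5: = 0.7495

0.7495


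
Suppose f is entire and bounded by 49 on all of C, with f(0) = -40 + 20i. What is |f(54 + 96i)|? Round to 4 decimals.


Step 1: By Liouville's theorem, a bounded entire function is constant.
Step 2: f(z) = f(0) = -40 + 20i for all z.
Step 3: |f(w)| = |-40 + 20i| = sqrt(1600 + 400)
Step 4: = 44.7214

44.7214


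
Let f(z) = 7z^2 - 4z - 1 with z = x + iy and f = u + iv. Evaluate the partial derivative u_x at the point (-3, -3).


Step 1: f(z) = 7(x+iy)^2 - 4(x+iy) - 1
Step 2: u = 7(x^2 - y^2) - 4x - 1
Step 3: u_x = 14x - 4
Step 4: At (-3, -3): u_x = -42 - 4 = -46

-46


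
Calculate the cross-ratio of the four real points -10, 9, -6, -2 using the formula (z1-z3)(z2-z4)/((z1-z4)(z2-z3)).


Step 1: (z1-z3)(z2-z4) = (-4) * 11 = -44
Step 2: (z1-z4)(z2-z3) = (-8) * 15 = -120
Step 3: Cross-ratio = 44/120 = 11/30

11/30


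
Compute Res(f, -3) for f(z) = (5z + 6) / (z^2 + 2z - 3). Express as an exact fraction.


Step 1: Q(z) = z^2 + 2z - 3 = (z + 3)(z - 1)
Step 2: Q'(z) = 2z + 2
Step 3: Q'(-3) = -4, P(-3) = -9
Step 4: Res = P(-3)/Q'(-3) = -9/(-4) = 9/4

9/4


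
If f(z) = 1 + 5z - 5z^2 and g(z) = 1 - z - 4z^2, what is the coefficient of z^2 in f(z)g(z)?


Step 1: z^2 term in f*g comes from: (1)*(-4z^2) + (5z)*(-z) + (-5z^2)*(1)
Step 2: = -4 - 5 - 5
Step 3: = -14

-14


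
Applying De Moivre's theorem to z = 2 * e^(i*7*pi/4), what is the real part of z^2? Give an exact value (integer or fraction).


Step 1: By De Moivre's theorem, z^2 = 2^2 * e^(i*2*7*pi/4) = 4 * (cos(7*pi/2) + i*sin(7*pi/2))
Step 2: |z|^2 = 2^2 = 4
Step 3: Reduce the angle mod 2*pi: 7*pi/2 - 2*pi = 3*pi/2
Step 4: cos(3*pi/2) = 0
Step 5: Re(z^2) = 4 * 0 = 0

0


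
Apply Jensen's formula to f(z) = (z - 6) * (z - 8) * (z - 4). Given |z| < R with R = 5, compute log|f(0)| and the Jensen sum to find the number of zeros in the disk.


Jensen's formula: (1/2pi)*integral log|f(Re^it)|dt = log|f(0)| + sum_{|a_k|<R} log(R/|a_k|)
Step 1: f(0) = (-6) * (-8) * (-4) = -192
Step 2: log|f(0)| = log|6| + log|8| + log|4| = 5.2575
Step 3: Zeros inside |z| < 5: 4
Step 4: Jensen sum = log(5/4) = 0.2231
Step 5: n(R) = number of terms in the Jensen sum = count of zeros inside |z| < 5 = 1

1


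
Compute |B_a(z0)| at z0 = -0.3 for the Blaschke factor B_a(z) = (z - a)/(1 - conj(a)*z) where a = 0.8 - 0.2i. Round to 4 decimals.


Step 1: Numerator z0 - a = -0.3 - (0.8 - 0.2i) = -1.1 + 0.2i
Step 2: Denominator 1 - conj(a)*z0 = 1 - (0.8 + 0.2i)*(-0.3) = 1.24 + 0.06i
Step 3: |z0 - a|^2 = (-1.1)^2 + 0.2^2 = 1.25; |1 - conj(a)*z0|^2 = 1.24^2 + 0.06^2 = 1.5412
Step 4: |B_a(-0.3)| = sqrt(1.25 / 1.5412) = sqrt(0.811056)
Step 5: = 0.9006

0.9006


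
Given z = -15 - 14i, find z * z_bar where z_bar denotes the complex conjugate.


Step 1: conj(z) = -15 + 14i
Step 2: z * conj(z) = (-15)^2 + (-14)^2
Step 3: = 225 + 196 = 421

421


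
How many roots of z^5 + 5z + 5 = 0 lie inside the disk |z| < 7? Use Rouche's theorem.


Step 1: On |z| = 7 the three terms have sizes |z^5| = 7^5 = 16807, |5z| = 5*7 = 35, |5| = 5
Step 2: The dominant term is g(z) = z^5; let h(z) = 5z + 5 so f = g + h
Step 3: On |z| = 7: |g| = 16807 and |h| <= 35 + 5 = 40
Step 4: Since 16807 > 40, |h| < |g| on |z| = 7, so by Rouche f has the same number of zeros as g inside |z| < 7
Step 5: g(z) = z^5 has 5 zeros (all at the origin) inside |z| < 7. Answer = 5

5


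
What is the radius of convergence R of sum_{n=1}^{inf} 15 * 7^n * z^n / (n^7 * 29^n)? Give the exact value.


Step 1: General term a_n = 15 * 7^n / (n^7 * 29^n)
Step 2: By the root test, |a_n|^(1/n) = 15^(1/n) * 7 / (n^(7/n) * 29) -> 7/29 as n -> infinity (since 15^(1/n) -> 1 and n^(7/n) -> 1)
Step 3: R = 1/lim|a_n|^(1/n) = 29/7

29/7


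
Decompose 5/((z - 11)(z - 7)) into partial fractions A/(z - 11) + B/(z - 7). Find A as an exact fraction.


Step 1: Multiply both sides by (z - 11) and set z = 11
Step 2: A = 5 / (11 - 7)
Step 3: A = 5 / 4
Step 4: A = 5/4

5/4


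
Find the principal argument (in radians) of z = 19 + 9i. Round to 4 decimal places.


Step 1: z = 19 + 9i
Step 2: arg(z) = atan2(9, 19)
Step 3: arg(z) = 0.4424

0.4424


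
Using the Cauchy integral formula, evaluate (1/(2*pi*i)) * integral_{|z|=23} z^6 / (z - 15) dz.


Step 1: f(z) = z^6, a = 15 is inside |z| = 23
Step 2: By Cauchy integral formula: (1/(2pi*i)) * integral = f(a)
Step 3: f(15) = 15^6 = 11390625

11390625


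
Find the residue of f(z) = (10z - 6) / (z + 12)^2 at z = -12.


Step 1: Pole of order 2 at z = -12
Step 2: Res = lim d/dz [(z + 12)^2 * f(z)] as z -> -12
Step 3: (z + 12)^2 * f(z) = 10z - 6
Step 4: d/dz[10z - 6] = 10

10


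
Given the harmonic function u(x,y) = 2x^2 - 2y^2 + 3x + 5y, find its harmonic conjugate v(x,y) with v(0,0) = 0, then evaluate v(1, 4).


Step 1: v_x = -u_y = 4y - 5
Step 2: v_y = u_x = 4x + 3
Step 3: v = 4xy - 5x + 3y + C
Step 4: v(0,0) = 0 => C = 0
Step 5: v(1, 4) = 23

23


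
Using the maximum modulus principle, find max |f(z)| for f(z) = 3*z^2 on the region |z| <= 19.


Step 1: On |z| = 19, |f(z)| = 3 * |z|^2 = 3 * 19^2
Step 2: By maximum modulus principle, maximum is on boundary.
Step 3: Maximum = 3 * 361 = 1083

1083


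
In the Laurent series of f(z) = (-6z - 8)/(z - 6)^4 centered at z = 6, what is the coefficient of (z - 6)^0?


Step 1: Write the numerator in powers of (z - 6): -6z - 8 = -6(z - 6) + (-6*6 - 8) = -6(z - 6) - 44
Step 2: Divide by (z - 6)^4: f(z) = -44(z - 6)^(-4) - 6(z - 6)^(-3)
Step 3: This finite sum is the Laurent series of f about z = 6.
Step 4: Only the powers -4 and -3 appear, so the coefficient of (z - 6)^0 = 0

0


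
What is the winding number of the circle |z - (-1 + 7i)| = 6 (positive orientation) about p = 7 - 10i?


Step 1: Center c = (-1, 7), radius = 6
Step 2: |p - c|^2 = 8^2 + (-17)^2 = 353
Step 3: r^2 = 36
Step 4: |p-c| > r so winding number = 0

0


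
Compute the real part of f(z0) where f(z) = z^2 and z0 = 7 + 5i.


Step 1: z0 = 7 + 5i
Step 2: z0^2 = 7^2 - 5^2 + 70i
Step 3: real part = 49 - 25 = 24

24


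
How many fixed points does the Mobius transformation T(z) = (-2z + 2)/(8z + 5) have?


Step 1: Fixed points satisfy T(z) = z
Step 2: 8z^2 + 7z - 2 = 0
Step 3: Discriminant = 7^2 - 4*8*(-2) = 113
Step 4: Number of fixed points = 2

2


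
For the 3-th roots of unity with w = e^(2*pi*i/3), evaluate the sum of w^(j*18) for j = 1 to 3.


Step 1: The sum sum_{j=1}^{n} w^(k*j) equals n if n | k, else 0.
Step 2: Here n = 3, k = 18
Step 3: Does n divide k? 3 | 18 -> True
Step 4: Sum = 3

3


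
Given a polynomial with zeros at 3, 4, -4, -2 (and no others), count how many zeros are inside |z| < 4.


Step 1: Check each root:
  z = 3: |3| = 3 < 4
  z = 4: |4| = 4 >= 4
  z = -4: |-4| = 4 >= 4
  z = -2: |-2| = 2 < 4
Step 2: Count = 2

2


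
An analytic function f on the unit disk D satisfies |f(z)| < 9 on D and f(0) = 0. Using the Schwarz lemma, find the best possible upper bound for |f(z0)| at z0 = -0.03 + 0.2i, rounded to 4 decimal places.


Step 1: g = f/9 maps D -> D with g(0) = 0, so by the Schwarz lemma |g(z)| <= |z|, i.e. |f(z)| <= 9|z|; this is sharp (f(z) = 9z).
Step 2: |z0|^2 = (-0.03)^2 + 0.2^2 = 0.0409
Step 3: |z0| = sqrt(0.0409) = 0.202237
Step 4: Best bound = 9 * |z0| = 9 * 0.202237 = 1.8201

1.8201


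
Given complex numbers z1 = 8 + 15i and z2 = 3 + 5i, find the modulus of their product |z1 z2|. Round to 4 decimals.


Step 1: |z1| = sqrt(8^2 + 15^2) = sqrt(289)
Step 2: |z2| = sqrt(3^2 + 5^2) = sqrt(34)
Step 3: |z1*z2| = |z1|*|z2| = sqrt(289) * sqrt(34) = sqrt(289 * 34) = sqrt(9826)
Step 4: = 99.1262

99.1262


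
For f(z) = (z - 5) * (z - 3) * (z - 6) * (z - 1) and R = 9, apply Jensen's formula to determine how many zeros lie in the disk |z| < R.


Jensen's formula: (1/2pi)*integral log|f(Re^it)|dt = log|f(0)| + sum_{|a_k|<R} log(R/|a_k|)
Step 1: f(0) = (-5) * (-3) * (-6) * (-1) = 90
Step 2: log|f(0)| = log|5| + log|3| + log|6| + log|1| = 4.4998
Step 3: Zeros inside |z| < 9: 5, 3, 6, 1
Step 4: Jensen sum = log(9/5) + log(9/3) + log(9/6) + log(9/1) = 4.2891
Step 5: n(R) = number of terms in the Jensen sum = count of zeros inside |z| < 9 = 4

4


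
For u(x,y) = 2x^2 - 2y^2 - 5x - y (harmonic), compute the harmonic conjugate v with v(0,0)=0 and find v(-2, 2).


Step 1: v_x = -u_y = 4y + 1
Step 2: v_y = u_x = 4x - 5
Step 3: v = 4xy + x - 5y + C
Step 4: v(0,0) = 0 => C = 0
Step 5: v(-2, 2) = -28

-28


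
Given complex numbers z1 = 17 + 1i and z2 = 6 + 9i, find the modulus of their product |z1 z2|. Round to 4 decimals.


Step 1: |z1| = sqrt(17^2 + 1^2) = sqrt(290)
Step 2: |z2| = sqrt(6^2 + 9^2) = sqrt(117)
Step 3: |z1*z2| = |z1|*|z2| = sqrt(290) * sqrt(117) = sqrt(290 * 117) = sqrt(33930)
Step 4: = 184.201

184.201


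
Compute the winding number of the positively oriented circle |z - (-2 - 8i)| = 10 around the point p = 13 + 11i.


Step 1: Center c = (-2, -8), radius = 10
Step 2: |p - c|^2 = 15^2 + 19^2 = 586
Step 3: r^2 = 100
Step 4: |p-c| > r so winding number = 0

0


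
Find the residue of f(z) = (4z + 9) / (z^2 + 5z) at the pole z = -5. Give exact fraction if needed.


Step 1: Q(z) = z^2 + 5z = (z + 5)(z)
Step 2: Q'(z) = 2z + 5
Step 3: Q'(-5) = -5, P(-5) = -11
Step 4: Res = P(-5)/Q'(-5) = -11/(-5) = 11/5

11/5


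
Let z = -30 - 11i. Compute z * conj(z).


Step 1: conj(z) = -30 + 11i
Step 2: z * conj(z) = (-30)^2 + (-11)^2
Step 3: = 900 + 121 = 1021

1021


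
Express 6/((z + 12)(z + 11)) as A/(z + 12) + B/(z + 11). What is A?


Step 1: Multiply both sides by (z + 12) and set z = -12
Step 2: A = 6 / (-12 + 11)
Step 3: A = 6 / (-1)
Step 4: A = -6

-6


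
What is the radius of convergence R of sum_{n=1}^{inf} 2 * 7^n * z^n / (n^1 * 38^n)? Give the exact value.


Step 1: General term a_n = 2 * 7^n / (n^1 * 38^n)
Step 2: By the root test, |a_n|^(1/n) = 2^(1/n) * 7 / (n^(1/n) * 38) -> 7/38 as n -> infinity (since 2^(1/n) -> 1 and n^(1/n) -> 1)
Step 3: R = 1/lim|a_n|^(1/n) = 38/7

38/7


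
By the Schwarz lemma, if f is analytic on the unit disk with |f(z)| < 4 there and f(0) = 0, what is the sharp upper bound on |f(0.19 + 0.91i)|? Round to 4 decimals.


Step 1: g = f/4 maps D -> D with g(0) = 0, so by the Schwarz lemma |g(z)| <= |z|, i.e. |f(z)| <= 4|z|; this is sharp (f(z) = 4z).
Step 2: |z0|^2 = 0.19^2 + 0.91^2 = 0.8642
Step 3: |z0| = sqrt(0.8642) = 0.929624
Step 4: Best bound = 4 * |z0| = 4 * 0.929624 = 3.7185

3.7185


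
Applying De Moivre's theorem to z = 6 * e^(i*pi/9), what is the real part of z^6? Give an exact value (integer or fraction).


Step 1: By De Moivre's theorem, z^6 = 6^6 * e^(i*6*pi/9) = 46656 * (cos(2*pi/3) + i*sin(2*pi/3))
Step 2: |z|^6 = 6^6 = 46656
Step 3: The angle 2*pi/3 already lies in [0, 2*pi)
Step 4: cos(2*pi/3) = -1/2
Step 5: Re(z^6) = 46656 * (-1/2) = -23328

-23328


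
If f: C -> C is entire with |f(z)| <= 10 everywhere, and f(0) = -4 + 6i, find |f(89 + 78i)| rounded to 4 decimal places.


Step 1: By Liouville's theorem, a bounded entire function is constant.
Step 2: f(z) = f(0) = -4 + 6i for all z.
Step 3: |f(w)| = |-4 + 6i| = sqrt(16 + 36)
Step 4: = 7.2111

7.2111


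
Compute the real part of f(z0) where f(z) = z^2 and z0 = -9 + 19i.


Step 1: z0 = -9 + 19i
Step 2: z0^2 = (-9)^2 - 19^2 - 342i
Step 3: real part = 81 - 361 = -280

-280


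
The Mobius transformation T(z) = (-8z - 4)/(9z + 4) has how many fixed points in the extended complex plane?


Step 1: Fixed points satisfy T(z) = z
Step 2: 9z^2 + 12z + 4 = 0
Step 3: Discriminant = 12^2 - 4*9*4 = 0
Step 4: Number of fixed points = 1

1


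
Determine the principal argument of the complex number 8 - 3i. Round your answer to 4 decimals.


Step 1: z = 8 - 3i
Step 2: arg(z) = atan2(-3, 8)
Step 3: arg(z) = -0.3588

-0.3588


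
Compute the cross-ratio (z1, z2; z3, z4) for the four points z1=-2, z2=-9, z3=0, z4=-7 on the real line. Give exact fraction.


Step 1: (z1-z3)(z2-z4) = (-2) * (-2) = 4
Step 2: (z1-z4)(z2-z3) = 5 * (-9) = -45
Step 3: Cross-ratio = -4/45 = -4/45

-4/45


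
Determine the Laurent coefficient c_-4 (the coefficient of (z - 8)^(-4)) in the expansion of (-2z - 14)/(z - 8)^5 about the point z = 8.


Step 1: Write the numerator in powers of (z - 8): -2z - 14 = -2(z - 8) + (-2*8 - 14) = -2(z - 8) - 30
Step 2: Divide by (z - 8)^5: f(z) = -30(z - 8)^(-5) - 2(z - 8)^(-4)
Step 3: This finite sum is the Laurent series of f about z = 8.
Step 4: Coefficient of (z - 8)^(-4) = coefficient of (z - 8) in the re-centred numerator = -2

-2


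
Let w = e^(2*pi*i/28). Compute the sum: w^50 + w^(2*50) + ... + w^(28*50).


Step 1: The sum sum_{j=1}^{n} w^(k*j) equals n if n | k, else 0.
Step 2: Here n = 28, k = 50
Step 3: Does n divide k? 28 | 50 -> False
Step 4: Sum = 0

0


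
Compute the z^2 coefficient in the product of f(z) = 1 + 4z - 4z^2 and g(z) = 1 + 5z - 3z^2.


Step 1: z^2 term in f*g comes from: (1)*(-3z^2) + (4z)*(5z) + (-4z^2)*(1)
Step 2: = -3 + 20 - 4
Step 3: = 13

13


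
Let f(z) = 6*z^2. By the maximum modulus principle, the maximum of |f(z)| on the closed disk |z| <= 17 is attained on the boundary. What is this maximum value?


Step 1: On |z| = 17, |f(z)| = 6 * |z|^2 = 6 * 17^2
Step 2: By maximum modulus principle, maximum is on boundary.
Step 3: Maximum = 6 * 289 = 1734

1734


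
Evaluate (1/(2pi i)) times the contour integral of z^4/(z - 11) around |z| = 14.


Step 1: f(z) = z^4, a = 11 is inside |z| = 14
Step 2: By Cauchy integral formula: (1/(2pi*i)) * integral = f(a)
Step 3: f(11) = 11^4 = 14641

14641


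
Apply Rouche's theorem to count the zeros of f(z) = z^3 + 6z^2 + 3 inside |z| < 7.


Step 1: On |z| = 7 the three terms have sizes |z^3| = 7^3 = 343, |6z^2| = 6*7^2 = 294, |3| = 3
Step 2: The dominant term is g(z) = z^3; let h(z) = 6z^2 + 3 so f = g + h
Step 3: On |z| = 7: |g| = 343 and |h| <= 294 + 3 = 297
Step 4: Since 343 > 297, |h| < |g| on |z| = 7, so by Rouche f has the same number of zeros as g inside |z| < 7
Step 5: g(z) = z^3 has 3 zeros (all at the origin) inside |z| < 7. Answer = 3

3


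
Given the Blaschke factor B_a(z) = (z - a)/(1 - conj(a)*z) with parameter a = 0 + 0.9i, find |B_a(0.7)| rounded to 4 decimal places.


Step 1: Numerator z0 - a = 0.7 - (0 + 0.9i) = 0.7 - 0.9i
Step 2: Denominator 1 - conj(a)*z0 = 1 - (0 - 0.9i)*0.7 = 1 + 0.63i
Step 3: |z0 - a|^2 = 0.7^2 + (-0.9)^2 = 1.3; |1 - conj(a)*z0|^2 = 1^2 + 0.63^2 = 1.3969
Step 4: |B_a(0.7)| = sqrt(1.3 / 1.3969) = sqrt(0.930632)
Step 5: = 0.9647

0.9647


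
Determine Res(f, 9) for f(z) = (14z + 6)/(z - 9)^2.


Step 1: Pole of order 2 at z = 9
Step 2: Res = lim d/dz [(z - 9)^2 * f(z)] as z -> 9
Step 3: (z - 9)^2 * f(z) = 14z + 6
Step 4: d/dz[14z + 6] = 14

14


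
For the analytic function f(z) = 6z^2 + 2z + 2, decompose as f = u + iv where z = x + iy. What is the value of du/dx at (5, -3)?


Step 1: f(z) = 6(x+iy)^2 + 2(x+iy) + 2
Step 2: u = 6(x^2 - y^2) + 2x + 2
Step 3: u_x = 12x + 2
Step 4: At (5, -3): u_x = 60 + 2 = 62

62


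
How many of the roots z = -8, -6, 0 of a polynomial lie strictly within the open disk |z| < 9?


Step 1: Check each root:
  z = -8: |-8| = 8 < 9
  z = -6: |-6| = 6 < 9
  z = 0: |0| = 0 < 9
Step 2: Count = 3

3


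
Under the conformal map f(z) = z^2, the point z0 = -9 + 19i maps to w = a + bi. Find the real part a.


Step 1: z0 = -9 + 19i
Step 2: z0^2 = (-9)^2 - 19^2 - 342i
Step 3: real part = 81 - 361 = -280

-280


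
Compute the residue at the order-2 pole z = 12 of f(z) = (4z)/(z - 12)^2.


Step 1: Pole of order 2 at z = 12
Step 2: Res = lim d/dz [(z - 12)^2 * f(z)] as z -> 12
Step 3: (z - 12)^2 * f(z) = 4z
Step 4: d/dz[4z] = 4

4


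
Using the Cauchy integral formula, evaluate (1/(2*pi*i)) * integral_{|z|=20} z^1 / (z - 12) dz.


Step 1: f(z) = z^1, a = 12 is inside |z| = 20
Step 2: By Cauchy integral formula: (1/(2pi*i)) * integral = f(a)
Step 3: f(12) = 12^1 = 12

12


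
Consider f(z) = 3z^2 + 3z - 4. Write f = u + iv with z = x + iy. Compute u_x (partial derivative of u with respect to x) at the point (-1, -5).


Step 1: f(z) = 3(x+iy)^2 + 3(x+iy) - 4
Step 2: u = 3(x^2 - y^2) + 3x - 4
Step 3: u_x = 6x + 3
Step 4: At (-1, -5): u_x = -6 + 3 = -3

-3


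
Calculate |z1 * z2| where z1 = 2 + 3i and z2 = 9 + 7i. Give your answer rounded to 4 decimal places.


Step 1: |z1| = sqrt(2^2 + 3^2) = sqrt(13)
Step 2: |z2| = sqrt(9^2 + 7^2) = sqrt(130)
Step 3: |z1*z2| = |z1|*|z2| = sqrt(13) * sqrt(130) = sqrt(13 * 130) = sqrt(1690)
Step 4: = 41.1096

41.1096


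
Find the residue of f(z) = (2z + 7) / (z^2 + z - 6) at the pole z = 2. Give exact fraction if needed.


Step 1: Q(z) = z^2 + z - 6 = (z - 2)(z + 3)
Step 2: Q'(z) = 2z + 1
Step 3: Q'(2) = 5, P(2) = 11
Step 4: Res = P(2)/Q'(2) = 11/5 = 11/5

11/5


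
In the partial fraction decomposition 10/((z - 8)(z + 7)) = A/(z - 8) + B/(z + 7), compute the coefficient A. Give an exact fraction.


Step 1: Multiply both sides by (z - 8) and set z = 8
Step 2: A = 10 / (8 + 7)
Step 3: A = 10 / 15
Step 4: A = 2/3

2/3


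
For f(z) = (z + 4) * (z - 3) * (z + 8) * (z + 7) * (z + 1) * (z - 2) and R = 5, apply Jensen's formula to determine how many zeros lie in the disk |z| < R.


Jensen's formula: (1/2pi)*integral log|f(Re^it)|dt = log|f(0)| + sum_{|a_k|<R} log(R/|a_k|)
Step 1: f(0) = 4 * (-3) * 8 * 7 * 1 * (-2) = 1344
Step 2: log|f(0)| = log|-4| + log|3| + log|-8| + log|-7| + log|-1| + log|2| = 7.2034
Step 3: Zeros inside |z| < 5: -4, 3, -1, 2
Step 4: Jensen sum = log(5/4) + log(5/3) + log(5/1) + log(5/2) = 3.2597
Step 5: n(R) = number of terms in the Jensen sum = count of zeros inside |z| < 5 = 4

4


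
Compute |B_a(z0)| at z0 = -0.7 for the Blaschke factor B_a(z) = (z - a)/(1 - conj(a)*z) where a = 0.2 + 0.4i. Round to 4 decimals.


Step 1: Numerator z0 - a = -0.7 - (0.2 + 0.4i) = -0.9 - 0.4i
Step 2: Denominator 1 - conj(a)*z0 = 1 - (0.2 - 0.4i)*(-0.7) = 1.14 - 0.28i
Step 3: |z0 - a|^2 = (-0.9)^2 + (-0.4)^2 = 0.97; |1 - conj(a)*z0|^2 = 1.14^2 + (-0.28)^2 = 1.378
Step 4: |B_a(-0.7)| = sqrt(0.97 / 1.378) = sqrt(0.703919)
Step 5: = 0.839

0.839


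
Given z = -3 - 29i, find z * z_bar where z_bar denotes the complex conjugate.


Step 1: conj(z) = -3 + 29i
Step 2: z * conj(z) = (-3)^2 + (-29)^2
Step 3: = 9 + 841 = 850

850


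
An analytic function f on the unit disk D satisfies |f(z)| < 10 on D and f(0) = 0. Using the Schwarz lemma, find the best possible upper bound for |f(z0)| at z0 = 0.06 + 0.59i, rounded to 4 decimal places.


Step 1: g = f/10 maps D -> D with g(0) = 0, so by the Schwarz lemma |g(z)| <= |z|, i.e. |f(z)| <= 10|z|; this is sharp (f(z) = 10z).
Step 2: |z0|^2 = 0.06^2 + 0.59^2 = 0.3517
Step 3: |z0| = sqrt(0.3517) = 0.593043
Step 4: Best bound = 10 * |z0| = 10 * 0.593043 = 5.9304

5.9304


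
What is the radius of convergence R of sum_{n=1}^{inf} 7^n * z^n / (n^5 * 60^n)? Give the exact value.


Step 1: General term a_n = 7^n / (n^5 * 60^n)
Step 2: By the root test, |a_n|^(1/n) = 7 / (n^(5/n) * 60) -> 7/60 as n -> infinity (since n^(5/n) -> 1)
Step 3: R = 1/lim|a_n|^(1/n) = 60/7

60/7


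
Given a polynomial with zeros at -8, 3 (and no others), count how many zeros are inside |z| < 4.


Step 1: Check each root:
  z = -8: |-8| = 8 >= 4
  z = 3: |3| = 3 < 4
Step 2: Count = 1

1


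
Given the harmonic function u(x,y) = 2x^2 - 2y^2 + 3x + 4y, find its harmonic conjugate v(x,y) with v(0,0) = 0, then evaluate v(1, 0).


Step 1: v_x = -u_y = 4y - 4
Step 2: v_y = u_x = 4x + 3
Step 3: v = 4xy - 4x + 3y + C
Step 4: v(0,0) = 0 => C = 0
Step 5: v(1, 0) = -4

-4


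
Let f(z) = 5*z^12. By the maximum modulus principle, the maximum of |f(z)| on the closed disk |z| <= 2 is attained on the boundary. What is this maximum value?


Step 1: On |z| = 2, |f(z)| = 5 * |z|^12 = 5 * 2^12
Step 2: By maximum modulus principle, maximum is on boundary.
Step 3: Maximum = 5 * 4096 = 20480

20480


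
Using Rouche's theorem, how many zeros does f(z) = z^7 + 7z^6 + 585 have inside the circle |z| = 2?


Step 1: On |z| = 2 the three terms have sizes |z^7| = 2^7 = 128, |7z^6| = 7*2^6 = 448, |585| = 585
Step 2: The dominant term is g(z) = 585; let h(z) = z^7 + 7z^6 so f = g + h
Step 3: On |z| = 2: |g| = 585 and |h| <= 128 + 448 = 576
Step 4: Since 585 > 576, |h| < |g| on |z| = 2, so by Rouche f has the same number of zeros as g inside |z| < 2
Step 5: g(z) = 585 is a nonzero constant with no zeros inside |z| < 2. Answer = 0

0


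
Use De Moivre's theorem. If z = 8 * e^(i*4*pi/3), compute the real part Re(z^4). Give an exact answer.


Step 1: By De Moivre's theorem, z^4 = 8^4 * e^(i*4*4*pi/3) = 4096 * (cos(16*pi/3) + i*sin(16*pi/3))
Step 2: |z|^4 = 8^4 = 4096
Step 3: Reduce the angle mod 2*pi: 16*pi/3 - 4*pi = 4*pi/3
Step 4: cos(4*pi/3) = -1/2
Step 5: Re(z^4) = 4096 * (-1/2) = -2048

-2048


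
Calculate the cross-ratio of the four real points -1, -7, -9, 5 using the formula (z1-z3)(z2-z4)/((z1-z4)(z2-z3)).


Step 1: (z1-z3)(z2-z4) = 8 * (-12) = -96
Step 2: (z1-z4)(z2-z3) = (-6) * 2 = -12
Step 3: Cross-ratio = 96/12 = 8

8


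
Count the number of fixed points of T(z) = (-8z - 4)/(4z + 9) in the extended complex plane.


Step 1: Fixed points satisfy T(z) = z
Step 2: 4z^2 + 17z + 4 = 0
Step 3: Discriminant = 17^2 - 4*4*4 = 225
Step 4: Number of fixed points = 2

2


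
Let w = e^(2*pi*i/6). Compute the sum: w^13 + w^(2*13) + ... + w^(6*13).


Step 1: The sum sum_{j=1}^{n} w^(k*j) equals n if n | k, else 0.
Step 2: Here n = 6, k = 13
Step 3: Does n divide k? 6 | 13 -> False
Step 4: Sum = 0

0


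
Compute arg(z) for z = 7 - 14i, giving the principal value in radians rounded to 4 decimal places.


Step 1: z = 7 - 14i
Step 2: arg(z) = atan2(-14, 7)
Step 3: arg(z) = -1.1071

-1.1071


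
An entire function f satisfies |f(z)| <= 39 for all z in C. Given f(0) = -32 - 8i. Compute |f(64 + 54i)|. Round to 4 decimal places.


Step 1: By Liouville's theorem, a bounded entire function is constant.
Step 2: f(z) = f(0) = -32 - 8i for all z.
Step 3: |f(w)| = |-32 - 8i| = sqrt(1024 + 64)
Step 4: = 32.9848

32.9848


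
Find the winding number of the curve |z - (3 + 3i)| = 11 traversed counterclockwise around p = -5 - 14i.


Step 1: Center c = (3, 3), radius = 11
Step 2: |p - c|^2 = (-8)^2 + (-17)^2 = 353
Step 3: r^2 = 121
Step 4: |p-c| > r so winding number = 0

0


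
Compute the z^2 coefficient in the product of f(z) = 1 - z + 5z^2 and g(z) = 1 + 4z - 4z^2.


Step 1: z^2 term in f*g comes from: (1)*(-4z^2) + (-z)*(4z) + (5z^2)*(1)
Step 2: = -4 - 4 + 5
Step 3: = -3

-3


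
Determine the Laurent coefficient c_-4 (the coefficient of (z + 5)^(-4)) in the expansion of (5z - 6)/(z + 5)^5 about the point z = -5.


Step 1: Write the numerator in powers of (z + 5): 5z - 6 = 5(z + 5) + (5*(-5) - 6) = 5(z + 5) - 31
Step 2: Divide by (z + 5)^5: f(z) = -31(z + 5)^(-5) + 5(z + 5)^(-4)
Step 3: This finite sum is the Laurent series of f about z = -5.
Step 4: Coefficient of (z + 5)^(-4) = coefficient of (z + 5) in the re-centred numerator = 5

5


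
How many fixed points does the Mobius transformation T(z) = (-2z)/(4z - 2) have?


Step 1: Fixed points satisfy T(z) = z
Step 2: 4z^2 = 0
Step 3: Discriminant = 0^2 - 4*4*0 = 0
Step 4: Number of fixed points = 1

1


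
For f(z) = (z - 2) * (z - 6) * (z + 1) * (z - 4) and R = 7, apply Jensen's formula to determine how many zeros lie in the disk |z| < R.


Jensen's formula: (1/2pi)*integral log|f(Re^it)|dt = log|f(0)| + sum_{|a_k|<R} log(R/|a_k|)
Step 1: f(0) = (-2) * (-6) * 1 * (-4) = -48
Step 2: log|f(0)| = log|2| + log|6| + log|-1| + log|4| = 3.8712
Step 3: Zeros inside |z| < 7: 2, 6, -1, 4
Step 4: Jensen sum = log(7/2) + log(7/6) + log(7/1) + log(7/4) = 3.9124
Step 5: n(R) = number of terms in the Jensen sum = count of zeros inside |z| < 7 = 4

4


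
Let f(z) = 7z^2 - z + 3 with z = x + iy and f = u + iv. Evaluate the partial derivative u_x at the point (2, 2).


Step 1: f(z) = 7(x+iy)^2 - (x+iy) + 3
Step 2: u = 7(x^2 - y^2) - x + 3
Step 3: u_x = 14x - 1
Step 4: At (2, 2): u_x = 28 - 1 = 27

27


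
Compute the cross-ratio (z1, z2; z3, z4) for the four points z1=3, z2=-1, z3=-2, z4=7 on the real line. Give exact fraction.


Step 1: (z1-z3)(z2-z4) = 5 * (-8) = -40
Step 2: (z1-z4)(z2-z3) = (-4) * 1 = -4
Step 3: Cross-ratio = 40/4 = 10

10


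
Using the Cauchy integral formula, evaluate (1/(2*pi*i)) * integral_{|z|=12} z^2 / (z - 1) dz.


Step 1: f(z) = z^2, a = 1 is inside |z| = 12
Step 2: By Cauchy integral formula: (1/(2pi*i)) * integral = f(a)
Step 3: f(1) = 1^2 = 1

1


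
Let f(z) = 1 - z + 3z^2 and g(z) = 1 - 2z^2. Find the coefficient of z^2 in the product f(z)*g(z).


Step 1: z^2 term in f*g comes from: (1)*(-2z^2) + (-z)*(0) + (3z^2)*(1)
Step 2: = -2 + 0 + 3
Step 3: = 1

1


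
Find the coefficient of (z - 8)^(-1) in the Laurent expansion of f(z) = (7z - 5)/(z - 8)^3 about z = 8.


Step 1: Write the numerator in powers of (z - 8): 7z - 5 = 7(z - 8) + (7*8 - 5) = 7(z - 8) + 51
Step 2: Divide by (z - 8)^3: f(z) = 51(z - 8)^(-3) + 7(z - 8)^(-2)
Step 3: This finite sum is the Laurent series of f about z = 8.
Step 4: Only the powers -3 and -2 appear, so the coefficient of (z - 8)^(-1) = 0

0


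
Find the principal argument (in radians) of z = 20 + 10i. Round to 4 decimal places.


Step 1: z = 20 + 10i
Step 2: arg(z) = atan2(10, 20)
Step 3: arg(z) = 0.4636

0.4636


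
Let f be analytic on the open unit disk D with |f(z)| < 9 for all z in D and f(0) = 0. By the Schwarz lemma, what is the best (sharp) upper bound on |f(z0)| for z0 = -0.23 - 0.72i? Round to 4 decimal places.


Step 1: g = f/9 maps D -> D with g(0) = 0, so by the Schwarz lemma |g(z)| <= |z|, i.e. |f(z)| <= 9|z|; this is sharp (f(z) = 9z).
Step 2: |z0|^2 = (-0.23)^2 + (-0.72)^2 = 0.5713
Step 3: |z0| = sqrt(0.5713) = 0.755844
Step 4: Best bound = 9 * |z0| = 9 * 0.755844 = 6.8026

6.8026


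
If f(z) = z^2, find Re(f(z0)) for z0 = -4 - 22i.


Step 1: z0 = -4 - 22i
Step 2: z0^2 = (-4)^2 - (-22)^2 + 176i
Step 3: real part = 16 - 484 = -468

-468


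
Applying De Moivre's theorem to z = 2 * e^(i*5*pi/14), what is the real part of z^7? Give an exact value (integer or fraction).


Step 1: By De Moivre's theorem, z^7 = 2^7 * e^(i*7*5*pi/14) = 128 * (cos(5*pi/2) + i*sin(5*pi/2))
Step 2: |z|^7 = 2^7 = 128
Step 3: Reduce the angle mod 2*pi: 5*pi/2 - 2*pi = pi/2
Step 4: cos(pi/2) = 0
Step 5: Re(z^7) = 128 * 0 = 0

0


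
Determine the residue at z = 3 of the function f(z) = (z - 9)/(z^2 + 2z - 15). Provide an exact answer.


Step 1: Q(z) = z^2 + 2z - 15 = (z - 3)(z + 5)
Step 2: Q'(z) = 2z + 2
Step 3: Q'(3) = 8, P(3) = -6
Step 4: Res = P(3)/Q'(3) = -6/8 = -3/4

-3/4


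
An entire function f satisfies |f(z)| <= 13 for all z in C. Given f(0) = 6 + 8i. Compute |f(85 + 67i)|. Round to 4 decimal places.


Step 1: By Liouville's theorem, a bounded entire function is constant.
Step 2: f(z) = f(0) = 6 + 8i for all z.
Step 3: |f(w)| = |6 + 8i| = sqrt(36 + 64)
Step 4: = 10.0

10.0


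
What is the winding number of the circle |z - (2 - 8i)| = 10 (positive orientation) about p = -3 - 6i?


Step 1: Center c = (2, -8), radius = 10
Step 2: |p - c|^2 = (-5)^2 + 2^2 = 29
Step 3: r^2 = 100
Step 4: |p-c| < r so winding number = 1

1


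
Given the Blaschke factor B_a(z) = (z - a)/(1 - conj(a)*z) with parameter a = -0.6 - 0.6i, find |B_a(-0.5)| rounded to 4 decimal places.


Step 1: Numerator z0 - a = -0.5 - (-0.6 - 0.6i) = 0.1 + 0.6i
Step 2: Denominator 1 - conj(a)*z0 = 1 - (-0.6 + 0.6i)*(-0.5) = 0.7 + 0.3i
Step 3: |z0 - a|^2 = 0.1^2 + 0.6^2 = 0.37; |1 - conj(a)*z0|^2 = 0.7^2 + 0.3^2 = 0.58
Step 4: |B_a(-0.5)| = sqrt(0.37 / 0.58) = sqrt(0.637931)
Step 5: = 0.7987

0.7987
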